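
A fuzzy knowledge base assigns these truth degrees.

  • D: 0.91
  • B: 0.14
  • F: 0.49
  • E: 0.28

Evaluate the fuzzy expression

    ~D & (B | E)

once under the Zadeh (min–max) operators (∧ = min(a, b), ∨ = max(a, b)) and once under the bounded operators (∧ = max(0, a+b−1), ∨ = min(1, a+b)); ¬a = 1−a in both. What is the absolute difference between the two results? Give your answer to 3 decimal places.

0.090

Under Zadeh (min–max):
  ~D = 1 − 0.91 = 0.09
  B | E = max(a, b) on (0.14, 0.28) = 0.28
  ~D & (B | E) = min(a, b) on (0.09, 0.28) = 0.09
  → value = 0.0900
Under bounded:
  ~D = 1 − 0.91 = 0.09
  B | E = min(1, a+b) on (0.14, 0.28) = 0.42
  ~D & (B | E) = max(0, a+b−1) on (0.09, 0.42) = 0.00
  → value = 0.0000
|0.0900 − 0.0000| = 0.090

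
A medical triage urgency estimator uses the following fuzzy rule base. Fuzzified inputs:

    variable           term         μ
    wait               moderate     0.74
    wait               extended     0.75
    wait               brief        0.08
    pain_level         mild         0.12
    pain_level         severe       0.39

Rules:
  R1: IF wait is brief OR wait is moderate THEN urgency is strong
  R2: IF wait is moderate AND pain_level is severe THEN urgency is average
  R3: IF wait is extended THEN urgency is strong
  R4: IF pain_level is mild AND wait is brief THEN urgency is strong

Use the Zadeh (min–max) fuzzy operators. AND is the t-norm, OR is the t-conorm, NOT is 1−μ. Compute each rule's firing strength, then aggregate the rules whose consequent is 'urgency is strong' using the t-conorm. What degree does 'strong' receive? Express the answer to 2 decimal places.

0.75

R1: brief=0.08, moderate=0.74; OR[max(a, b)] → w = 0.74
R2: moderate=0.74, severe=0.39; AND[min(a, b)] → w = 0.39
R3: extended=0.75 → w = 0.75
R4: mild=0.12, brief=0.08; AND[min(a, b)] → w = 0.08
Rules with consequent 'strong': {R1, R3, R4} → strengths 0.74, 0.75, 0.08
Aggregate via t-conorm [max(a, b)]: 0.75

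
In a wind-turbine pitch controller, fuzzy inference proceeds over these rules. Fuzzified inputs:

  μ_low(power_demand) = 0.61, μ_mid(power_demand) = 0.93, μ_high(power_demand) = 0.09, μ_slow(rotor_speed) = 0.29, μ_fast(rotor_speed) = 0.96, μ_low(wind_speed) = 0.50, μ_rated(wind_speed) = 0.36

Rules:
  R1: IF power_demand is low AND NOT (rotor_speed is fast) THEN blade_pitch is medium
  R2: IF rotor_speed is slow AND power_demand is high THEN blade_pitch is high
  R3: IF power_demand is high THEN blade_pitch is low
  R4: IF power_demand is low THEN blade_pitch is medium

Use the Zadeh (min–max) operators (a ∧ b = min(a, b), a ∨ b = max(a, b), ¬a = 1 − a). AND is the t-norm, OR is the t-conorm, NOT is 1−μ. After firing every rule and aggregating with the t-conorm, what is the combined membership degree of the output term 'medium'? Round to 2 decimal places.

0.61

R1: low=0.61, ¬fast=1−0.96=0.04; AND[min(a, b)] → w = 0.04
R2: slow=0.29, high=0.09; AND[min(a, b)] → w = 0.09
R3: high=0.09 → w = 0.09
R4: low=0.61 → w = 0.61
Rules with consequent 'medium': {R1, R4} → strengths 0.04, 0.61
Aggregate via t-conorm [max(a, b)]: 0.61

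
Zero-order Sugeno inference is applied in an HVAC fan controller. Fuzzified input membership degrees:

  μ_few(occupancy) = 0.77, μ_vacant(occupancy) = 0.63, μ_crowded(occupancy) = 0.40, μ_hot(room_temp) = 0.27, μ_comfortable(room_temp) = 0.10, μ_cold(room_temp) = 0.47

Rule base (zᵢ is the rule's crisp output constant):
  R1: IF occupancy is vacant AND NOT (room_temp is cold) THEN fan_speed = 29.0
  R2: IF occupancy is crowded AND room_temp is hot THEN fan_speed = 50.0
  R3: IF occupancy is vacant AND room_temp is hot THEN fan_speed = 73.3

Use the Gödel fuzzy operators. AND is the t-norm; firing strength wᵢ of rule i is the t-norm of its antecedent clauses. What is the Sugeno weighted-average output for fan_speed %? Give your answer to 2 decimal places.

R1 (z=29.0): vacant=0.63, ¬cold=1−0.47=0.53; AND[min(a, b)] → w = 0.53
R2 (z=50.0): crowded=0.40, hot=0.27; AND[min(a, b)] → w = 0.27
R3 (z=73.3): vacant=0.63, hot=0.27; AND[min(a, b)] → w = 0.27
Weighted average = (0.53·29.0 + 0.27·50.0 + 0.27·73.3) / (0.53 + 0.27 + 0.27)
  = 48.6610 / 1.0700 = 45.48

45.48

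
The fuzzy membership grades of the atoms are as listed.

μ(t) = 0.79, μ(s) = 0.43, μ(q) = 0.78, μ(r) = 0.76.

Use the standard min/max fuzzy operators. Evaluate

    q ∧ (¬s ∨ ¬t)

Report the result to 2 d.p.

0.57

¬s = 1 − 0.43 = 0.57
¬t = 1 − 0.79 = 0.21
¬s ∨ ¬t = max(a, b) on (0.57, 0.21) = 0.57
q ∧ (¬s ∨ ¬t) = min(a, b) on (0.78, 0.57) = 0.57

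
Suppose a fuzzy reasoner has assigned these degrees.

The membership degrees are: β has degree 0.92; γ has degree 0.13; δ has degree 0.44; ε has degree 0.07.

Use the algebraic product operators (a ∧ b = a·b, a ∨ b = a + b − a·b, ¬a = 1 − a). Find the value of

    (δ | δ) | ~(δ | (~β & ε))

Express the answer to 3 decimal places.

0.861

δ | δ = a + b − a·b on (0.4400, 0.4400) = 0.6864
~β = 1 − 0.9200 = 0.0800
~β & ε = a·b on (0.0800, 0.0700) = 0.0056
δ | (~β & ε) = a + b − a·b on (0.4400, 0.0056) = 0.4431
~(δ | (~β & ε)) = 1 − 0.4431 = 0.5569
(δ | δ) | ~(δ | (~β & ε)) = a + b − a·b on (0.6864, 0.5569) = 0.8610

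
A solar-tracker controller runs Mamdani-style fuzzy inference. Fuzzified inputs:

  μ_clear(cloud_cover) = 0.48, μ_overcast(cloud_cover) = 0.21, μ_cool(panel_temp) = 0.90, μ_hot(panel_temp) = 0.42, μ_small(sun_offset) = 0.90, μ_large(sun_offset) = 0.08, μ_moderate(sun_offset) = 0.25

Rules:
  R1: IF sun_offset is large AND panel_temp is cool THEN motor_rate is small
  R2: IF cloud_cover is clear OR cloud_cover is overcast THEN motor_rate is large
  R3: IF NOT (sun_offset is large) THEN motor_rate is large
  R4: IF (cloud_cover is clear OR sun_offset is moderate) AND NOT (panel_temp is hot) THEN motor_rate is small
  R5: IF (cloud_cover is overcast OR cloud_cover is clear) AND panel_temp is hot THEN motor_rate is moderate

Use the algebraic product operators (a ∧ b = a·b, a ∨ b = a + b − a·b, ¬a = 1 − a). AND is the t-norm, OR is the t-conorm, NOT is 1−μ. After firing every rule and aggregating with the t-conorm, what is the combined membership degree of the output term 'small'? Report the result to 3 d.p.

R1: large=0.08, cool=0.90; AND[a·b] → w = 0.0720
R2: clear=0.48, overcast=0.21; OR[a + b − a·b] → w = 0.5892
R3: ¬large=1−0.08=0.92 → w = 0.9200
R4: (clear=0.48 OR moderate=0.25) = 0.6100; AND[a·b] with ¬hot=1−0.42=0.58 → w = 0.3538
R5: (overcast=0.21 OR clear=0.48) = 0.5892; AND[a·b] with hot=0.42 → w = 0.2475
Rules with consequent 'small': {R1, R4} → strengths 0.0720, 0.3538
Aggregate via t-conorm [a + b − a·b]: 0.4003

0.400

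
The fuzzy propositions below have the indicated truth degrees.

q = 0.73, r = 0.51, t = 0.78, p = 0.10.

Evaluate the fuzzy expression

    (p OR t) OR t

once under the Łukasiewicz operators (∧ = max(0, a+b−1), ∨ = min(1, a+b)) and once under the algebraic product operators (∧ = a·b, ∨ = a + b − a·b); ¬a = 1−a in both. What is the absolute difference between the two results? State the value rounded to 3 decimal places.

Under Łukasiewicz:
  p OR t = min(1, a+b) on (0.10, 0.78) = 0.88
  (p OR t) OR t = min(1, a+b) on (0.88, 0.78) = 1.00
  → value = 1.0000
Under algebraic product:
  p OR t = a + b − a·b on (0.1000, 0.7800) = 0.8020
  (p OR t) OR t = a + b − a·b on (0.8020, 0.7800) = 0.9564
  → value = 0.9564
|1.0000 − 0.9564| = 0.044

0.044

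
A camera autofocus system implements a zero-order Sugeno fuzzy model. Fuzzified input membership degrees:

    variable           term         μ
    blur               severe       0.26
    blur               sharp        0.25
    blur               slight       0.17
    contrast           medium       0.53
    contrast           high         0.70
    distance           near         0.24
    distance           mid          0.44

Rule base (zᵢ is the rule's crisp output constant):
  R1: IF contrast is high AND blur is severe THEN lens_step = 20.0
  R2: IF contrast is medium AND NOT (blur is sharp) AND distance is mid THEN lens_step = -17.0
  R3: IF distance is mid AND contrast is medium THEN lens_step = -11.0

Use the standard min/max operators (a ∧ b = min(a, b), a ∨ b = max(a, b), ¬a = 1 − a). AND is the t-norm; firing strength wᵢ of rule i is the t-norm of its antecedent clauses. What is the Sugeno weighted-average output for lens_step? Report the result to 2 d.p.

R1 (z=20.0): high=0.70, severe=0.26; AND[min(a, b)] → w = 0.26
R2 (z=-17.0): medium=0.53, ¬sharp=1−0.25=0.75, mid=0.44; AND[min(a, b)] → w = 0.44
R3 (z=-11.0): mid=0.44, medium=0.53; AND[min(a, b)] → w = 0.44
Weighted average = (0.26·20.0 + 0.44·-17.0 + 0.44·-11.0) / (0.26 + 0.44 + 0.44)
  = -7.1200 / 1.1400 = -6.25

-6.25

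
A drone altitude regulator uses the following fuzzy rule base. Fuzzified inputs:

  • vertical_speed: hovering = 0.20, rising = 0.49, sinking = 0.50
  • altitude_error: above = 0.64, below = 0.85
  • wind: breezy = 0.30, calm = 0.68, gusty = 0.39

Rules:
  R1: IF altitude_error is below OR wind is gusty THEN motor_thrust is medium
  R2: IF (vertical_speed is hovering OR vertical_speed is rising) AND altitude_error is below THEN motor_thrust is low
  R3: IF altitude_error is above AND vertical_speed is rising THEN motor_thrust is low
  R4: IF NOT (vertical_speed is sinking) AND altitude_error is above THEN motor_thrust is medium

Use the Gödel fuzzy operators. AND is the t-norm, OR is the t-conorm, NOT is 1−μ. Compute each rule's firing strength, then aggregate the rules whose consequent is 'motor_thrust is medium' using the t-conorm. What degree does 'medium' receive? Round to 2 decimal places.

R1: below=0.85, gusty=0.39; OR[max(a, b)] → w = 0.85
R2: (hovering=0.20 OR rising=0.49) = 0.49; AND[min(a, b)] with below=0.85 → w = 0.49
R3: above=0.64, rising=0.49; AND[min(a, b)] → w = 0.49
R4: ¬sinking=1−0.50=0.50, above=0.64; AND[min(a, b)] → w = 0.50
Rules with consequent 'medium': {R1, R4} → strengths 0.85, 0.50
Aggregate via t-conorm [max(a, b)]: 0.85

0.85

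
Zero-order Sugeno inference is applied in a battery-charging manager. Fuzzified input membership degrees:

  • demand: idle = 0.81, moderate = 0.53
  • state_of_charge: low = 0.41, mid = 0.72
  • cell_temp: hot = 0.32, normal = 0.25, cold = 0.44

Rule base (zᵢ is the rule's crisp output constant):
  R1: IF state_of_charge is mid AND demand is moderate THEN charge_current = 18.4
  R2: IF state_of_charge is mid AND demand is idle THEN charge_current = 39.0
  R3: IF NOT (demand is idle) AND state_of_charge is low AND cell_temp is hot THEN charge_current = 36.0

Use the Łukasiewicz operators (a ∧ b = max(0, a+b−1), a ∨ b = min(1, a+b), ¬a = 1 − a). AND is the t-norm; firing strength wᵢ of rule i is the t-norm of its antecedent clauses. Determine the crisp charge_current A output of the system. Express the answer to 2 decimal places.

R1 (z=18.4): mid=0.72, moderate=0.53; AND[max(0, a+b−1)] → w = 0.25
R2 (z=39.0): mid=0.72, idle=0.81; AND[max(0, a+b−1)] → w = 0.53
R3 (z=36.0): ¬idle=1−0.81=0.19, low=0.41, hot=0.32; AND[max(0, a+b−1)] → w = 0.00
Weighted average = (0.25·18.4 + 0.53·39.0 + 0.00·36.0) / (0.25 + 0.53 + 0.00)
  = 25.2700 / 0.7800 = 32.40

32.40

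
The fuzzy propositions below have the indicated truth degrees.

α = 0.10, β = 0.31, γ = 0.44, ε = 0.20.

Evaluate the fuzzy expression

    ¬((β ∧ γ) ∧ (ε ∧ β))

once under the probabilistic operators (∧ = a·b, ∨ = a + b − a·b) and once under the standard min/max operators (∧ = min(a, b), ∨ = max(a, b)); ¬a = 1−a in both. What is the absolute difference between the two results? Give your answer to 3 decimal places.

0.192

Under probabilistic:
  β ∧ γ = a·b on (0.3100, 0.4400) = 0.1364
  ε ∧ β = a·b on (0.2000, 0.3100) = 0.0620
  (β ∧ γ) ∧ (ε ∧ β) = a·b on (0.1364, 0.0620) = 0.0085
  ¬((β ∧ γ) ∧ (ε ∧ β)) = 1 − 0.0085 = 0.9915
  → value = 0.9915
Under standard min/max:
  β ∧ γ = min(a, b) on (0.31, 0.44) = 0.31
  ε ∧ β = min(a, b) on (0.20, 0.31) = 0.20
  (β ∧ γ) ∧ (ε ∧ β) = min(a, b) on (0.31, 0.20) = 0.20
  ¬((β ∧ γ) ∧ (ε ∧ β)) = 1 − 0.20 = 0.80
  → value = 0.8000
|0.9915 − 0.8000| = 0.192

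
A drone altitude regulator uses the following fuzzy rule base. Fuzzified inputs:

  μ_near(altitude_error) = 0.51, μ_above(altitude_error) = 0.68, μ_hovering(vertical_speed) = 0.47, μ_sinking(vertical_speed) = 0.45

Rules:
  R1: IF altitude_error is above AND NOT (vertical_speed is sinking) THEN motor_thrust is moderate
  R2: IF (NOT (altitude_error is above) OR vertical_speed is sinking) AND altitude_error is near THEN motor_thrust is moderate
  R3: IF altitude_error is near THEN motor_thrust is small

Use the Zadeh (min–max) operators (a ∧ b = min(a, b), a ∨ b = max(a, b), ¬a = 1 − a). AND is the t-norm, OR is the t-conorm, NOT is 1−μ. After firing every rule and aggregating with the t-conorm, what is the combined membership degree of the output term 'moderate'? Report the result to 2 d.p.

0.55

R1: above=0.68, ¬sinking=1−0.45=0.55; AND[min(a, b)] → w = 0.55
R2: (¬above=1−0.68=0.32 OR sinking=0.45) = 0.45; AND[min(a, b)] with near=0.51 → w = 0.45
R3: near=0.51 → w = 0.51
Rules with consequent 'moderate': {R1, R2} → strengths 0.55, 0.45
Aggregate via t-conorm [max(a, b)]: 0.55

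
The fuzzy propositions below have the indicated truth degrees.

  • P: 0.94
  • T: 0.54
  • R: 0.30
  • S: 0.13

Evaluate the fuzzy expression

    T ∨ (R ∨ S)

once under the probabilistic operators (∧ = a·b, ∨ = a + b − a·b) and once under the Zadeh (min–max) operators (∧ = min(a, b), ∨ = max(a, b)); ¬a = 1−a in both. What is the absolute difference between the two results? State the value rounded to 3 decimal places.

0.180

Under probabilistic:
  R ∨ S = a + b − a·b on (0.3000, 0.1300) = 0.3910
  T ∨ (R ∨ S) = a + b − a·b on (0.5400, 0.3910) = 0.7199
  → value = 0.7199
Under Zadeh (min–max):
  R ∨ S = max(a, b) on (0.30, 0.13) = 0.30
  T ∨ (R ∨ S) = max(a, b) on (0.54, 0.30) = 0.54
  → value = 0.5400
|0.7199 − 0.5400| = 0.180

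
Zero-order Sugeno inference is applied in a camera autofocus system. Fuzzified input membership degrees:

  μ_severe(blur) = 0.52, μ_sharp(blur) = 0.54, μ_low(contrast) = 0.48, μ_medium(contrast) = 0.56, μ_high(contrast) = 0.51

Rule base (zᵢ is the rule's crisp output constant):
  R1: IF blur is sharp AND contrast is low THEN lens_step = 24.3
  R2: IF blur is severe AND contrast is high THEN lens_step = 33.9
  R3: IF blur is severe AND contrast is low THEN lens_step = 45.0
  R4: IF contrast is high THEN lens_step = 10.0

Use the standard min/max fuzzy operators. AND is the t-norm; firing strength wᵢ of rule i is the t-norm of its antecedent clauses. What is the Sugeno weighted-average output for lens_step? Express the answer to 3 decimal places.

28.108

R1 (z=24.3): sharp=0.54, low=0.48; AND[min(a, b)] → w = 0.48
R2 (z=33.9): severe=0.52, high=0.51; AND[min(a, b)] → w = 0.51
R3 (z=45.0): severe=0.52, low=0.48; AND[min(a, b)] → w = 0.48
R4 (z=10.0): high=0.51 → w = 0.51
Weighted average = (0.48·24.3 + 0.51·33.9 + 0.48·45.0 + 0.51·10.0) / (0.48 + 0.51 + 0.48 + 0.51)
  = 55.6530 / 1.9800 = 28.108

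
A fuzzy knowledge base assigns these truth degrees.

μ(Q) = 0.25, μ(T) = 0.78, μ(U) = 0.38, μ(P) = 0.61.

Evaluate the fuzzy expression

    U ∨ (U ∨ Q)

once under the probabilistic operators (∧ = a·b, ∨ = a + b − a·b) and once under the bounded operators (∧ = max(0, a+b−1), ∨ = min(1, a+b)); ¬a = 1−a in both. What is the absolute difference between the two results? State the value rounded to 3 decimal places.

Under probabilistic:
  U ∨ Q = a + b − a·b on (0.3800, 0.2500) = 0.5350
  U ∨ (U ∨ Q) = a + b − a·b on (0.3800, 0.5350) = 0.7117
  → value = 0.7117
Under bounded:
  U ∨ Q = min(1, a+b) on (0.38, 0.25) = 0.63
  U ∨ (U ∨ Q) = min(1, a+b) on (0.38, 0.63) = 1.00
  → value = 1.0000
|0.7117 − 1.0000| = 0.288

0.288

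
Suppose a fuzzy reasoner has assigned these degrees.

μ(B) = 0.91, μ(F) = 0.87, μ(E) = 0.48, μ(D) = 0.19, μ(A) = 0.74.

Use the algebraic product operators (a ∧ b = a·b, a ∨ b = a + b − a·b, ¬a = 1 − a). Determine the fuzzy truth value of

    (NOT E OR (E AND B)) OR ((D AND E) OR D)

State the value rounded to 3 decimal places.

NOT E = 1 − 0.4800 = 0.5200
E AND B = a·b on (0.4800, 0.9100) = 0.4368
NOT E OR (E AND B) = a + b − a·b on (0.5200, 0.4368) = 0.7297
D AND E = a·b on (0.1900, 0.4800) = 0.0912
(D AND E) OR D = a + b − a·b on (0.0912, 0.1900) = 0.2639
(NOT E OR (E AND B)) OR ((D AND E) OR D) = a + b − a·b on (0.7297, 0.2639) = 0.8010

0.801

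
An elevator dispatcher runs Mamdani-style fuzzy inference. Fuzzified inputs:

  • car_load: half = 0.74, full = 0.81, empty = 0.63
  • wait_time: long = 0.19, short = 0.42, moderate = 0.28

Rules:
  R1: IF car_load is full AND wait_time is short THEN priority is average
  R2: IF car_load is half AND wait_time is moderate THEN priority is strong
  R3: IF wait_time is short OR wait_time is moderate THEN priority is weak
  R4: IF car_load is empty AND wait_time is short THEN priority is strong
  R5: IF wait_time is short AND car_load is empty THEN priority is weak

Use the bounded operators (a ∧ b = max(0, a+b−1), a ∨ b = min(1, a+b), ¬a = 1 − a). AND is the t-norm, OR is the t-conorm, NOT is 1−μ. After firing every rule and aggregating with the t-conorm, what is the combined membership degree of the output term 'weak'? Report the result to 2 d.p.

R1: full=0.81, short=0.42; AND[max(0, a+b−1)] → w = 0.23
R2: half=0.74, moderate=0.28; AND[max(0, a+b−1)] → w = 0.02
R3: short=0.42, moderate=0.28; OR[min(1, a+b)] → w = 0.70
R4: empty=0.63, short=0.42; AND[max(0, a+b−1)] → w = 0.05
R5: short=0.42, empty=0.63; AND[max(0, a+b−1)] → w = 0.05
Rules with consequent 'weak': {R3, R5} → strengths 0.70, 0.05
Aggregate via t-conorm [min(1, a+b)]: 0.75

0.75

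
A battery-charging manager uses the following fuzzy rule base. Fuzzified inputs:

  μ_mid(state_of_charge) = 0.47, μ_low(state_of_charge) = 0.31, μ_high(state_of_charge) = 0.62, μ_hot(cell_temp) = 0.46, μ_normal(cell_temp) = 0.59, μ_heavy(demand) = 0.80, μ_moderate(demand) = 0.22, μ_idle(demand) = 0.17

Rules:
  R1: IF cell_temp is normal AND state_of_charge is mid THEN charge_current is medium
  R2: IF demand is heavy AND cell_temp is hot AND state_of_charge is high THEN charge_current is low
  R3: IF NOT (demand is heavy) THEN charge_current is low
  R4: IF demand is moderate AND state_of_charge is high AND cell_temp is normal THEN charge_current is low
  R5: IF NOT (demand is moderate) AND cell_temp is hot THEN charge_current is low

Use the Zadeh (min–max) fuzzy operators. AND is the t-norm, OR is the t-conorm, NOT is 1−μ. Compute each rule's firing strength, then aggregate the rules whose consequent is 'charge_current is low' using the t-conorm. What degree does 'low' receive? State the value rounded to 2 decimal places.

R1: normal=0.59, mid=0.47; AND[min(a, b)] → w = 0.47
R2: heavy=0.80, hot=0.46, high=0.62; AND[min(a, b)] → w = 0.46
R3: ¬heavy=1−0.80=0.20 → w = 0.20
R4: moderate=0.22, high=0.62, normal=0.59; AND[min(a, b)] → w = 0.22
R5: ¬moderate=1−0.22=0.78, hot=0.46; AND[min(a, b)] → w = 0.46
Rules with consequent 'low': {R2, R3, R4, R5} → strengths 0.46, 0.20, 0.22, 0.46
Aggregate via t-conorm [max(a, b)]: 0.46

0.46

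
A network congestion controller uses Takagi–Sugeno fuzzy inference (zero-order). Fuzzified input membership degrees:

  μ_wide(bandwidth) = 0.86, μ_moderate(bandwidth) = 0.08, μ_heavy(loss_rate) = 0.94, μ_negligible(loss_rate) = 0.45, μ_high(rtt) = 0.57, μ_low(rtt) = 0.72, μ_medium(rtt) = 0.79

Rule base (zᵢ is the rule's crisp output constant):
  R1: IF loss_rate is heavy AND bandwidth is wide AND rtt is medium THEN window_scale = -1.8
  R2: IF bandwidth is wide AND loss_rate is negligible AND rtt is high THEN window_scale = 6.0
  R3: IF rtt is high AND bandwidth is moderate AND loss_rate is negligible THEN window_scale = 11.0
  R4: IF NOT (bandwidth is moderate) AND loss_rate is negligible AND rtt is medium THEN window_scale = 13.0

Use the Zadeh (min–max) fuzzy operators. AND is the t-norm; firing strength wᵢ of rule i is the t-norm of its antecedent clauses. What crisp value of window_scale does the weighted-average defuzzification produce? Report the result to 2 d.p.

R1 (z=-1.8): heavy=0.94, wide=0.86, medium=0.79; AND[min(a, b)] → w = 0.79
R2 (z=6.0): wide=0.86, negligible=0.45, high=0.57; AND[min(a, b)] → w = 0.45
R3 (z=11.0): high=0.57, moderate=0.08, negligible=0.45; AND[min(a, b)] → w = 0.08
R4 (z=13.0): ¬moderate=1−0.08=0.92, negligible=0.45, medium=0.79; AND[min(a, b)] → w = 0.45
Weighted average = (0.79·-1.8 + 0.45·6.0 + 0.08·11.0 + 0.45·13.0) / (0.79 + 0.45 + 0.08 + 0.45)
  = 8.0080 / 1.7700 = 4.52

4.52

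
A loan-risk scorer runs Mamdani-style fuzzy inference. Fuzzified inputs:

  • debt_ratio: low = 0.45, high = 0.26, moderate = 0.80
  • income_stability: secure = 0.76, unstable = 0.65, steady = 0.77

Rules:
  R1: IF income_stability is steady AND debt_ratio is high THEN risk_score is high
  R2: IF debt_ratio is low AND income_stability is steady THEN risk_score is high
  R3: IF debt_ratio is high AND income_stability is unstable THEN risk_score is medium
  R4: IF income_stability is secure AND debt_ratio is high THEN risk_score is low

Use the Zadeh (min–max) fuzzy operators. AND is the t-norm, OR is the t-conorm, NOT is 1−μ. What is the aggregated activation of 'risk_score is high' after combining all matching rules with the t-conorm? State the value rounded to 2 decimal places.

R1: steady=0.77, high=0.26; AND[min(a, b)] → w = 0.26
R2: low=0.45, steady=0.77; AND[min(a, b)] → w = 0.45
R3: high=0.26, unstable=0.65; AND[min(a, b)] → w = 0.26
R4: secure=0.76, high=0.26; AND[min(a, b)] → w = 0.26
Rules with consequent 'high': {R1, R2} → strengths 0.26, 0.45
Aggregate via t-conorm [max(a, b)]: 0.45

0.45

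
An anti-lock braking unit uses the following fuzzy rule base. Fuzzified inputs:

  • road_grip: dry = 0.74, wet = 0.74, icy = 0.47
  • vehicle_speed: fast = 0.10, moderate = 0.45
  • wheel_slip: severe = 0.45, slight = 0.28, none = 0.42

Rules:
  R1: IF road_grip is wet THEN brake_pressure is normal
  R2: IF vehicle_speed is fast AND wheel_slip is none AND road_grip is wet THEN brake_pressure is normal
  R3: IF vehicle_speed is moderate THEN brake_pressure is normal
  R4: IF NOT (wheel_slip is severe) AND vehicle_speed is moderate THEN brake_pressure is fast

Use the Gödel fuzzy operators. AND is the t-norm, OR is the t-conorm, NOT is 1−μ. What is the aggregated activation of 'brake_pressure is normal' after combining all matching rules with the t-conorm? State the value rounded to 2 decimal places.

0.74

R1: wet=0.74 → w = 0.74
R2: fast=0.10, none=0.42, wet=0.74; AND[min(a, b)] → w = 0.10
R3: moderate=0.45 → w = 0.45
R4: ¬severe=1−0.45=0.55, moderate=0.45; AND[min(a, b)] → w = 0.45
Rules with consequent 'normal': {R1, R2, R3} → strengths 0.74, 0.10, 0.45
Aggregate via t-conorm [max(a, b)]: 0.74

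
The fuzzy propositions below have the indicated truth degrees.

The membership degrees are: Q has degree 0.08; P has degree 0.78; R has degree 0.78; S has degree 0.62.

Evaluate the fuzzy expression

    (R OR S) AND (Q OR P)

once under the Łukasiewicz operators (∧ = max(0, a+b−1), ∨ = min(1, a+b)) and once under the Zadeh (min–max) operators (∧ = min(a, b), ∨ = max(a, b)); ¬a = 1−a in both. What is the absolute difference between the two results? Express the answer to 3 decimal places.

Under Łukasiewicz:
  R OR S = min(1, a+b) on (0.78, 0.62) = 1.00
  Q OR P = min(1, a+b) on (0.08, 0.78) = 0.86
  (R OR S) AND (Q OR P) = max(0, a+b−1) on (1.00, 0.86) = 0.86
  → value = 0.8600
Under Zadeh (min–max):
  R OR S = max(a, b) on (0.78, 0.62) = 0.78
  Q OR P = max(a, b) on (0.08, 0.78) = 0.78
  (R OR S) AND (Q OR P) = min(a, b) on (0.78, 0.78) = 0.78
  → value = 0.7800
|0.8600 − 0.7800| = 0.080

0.080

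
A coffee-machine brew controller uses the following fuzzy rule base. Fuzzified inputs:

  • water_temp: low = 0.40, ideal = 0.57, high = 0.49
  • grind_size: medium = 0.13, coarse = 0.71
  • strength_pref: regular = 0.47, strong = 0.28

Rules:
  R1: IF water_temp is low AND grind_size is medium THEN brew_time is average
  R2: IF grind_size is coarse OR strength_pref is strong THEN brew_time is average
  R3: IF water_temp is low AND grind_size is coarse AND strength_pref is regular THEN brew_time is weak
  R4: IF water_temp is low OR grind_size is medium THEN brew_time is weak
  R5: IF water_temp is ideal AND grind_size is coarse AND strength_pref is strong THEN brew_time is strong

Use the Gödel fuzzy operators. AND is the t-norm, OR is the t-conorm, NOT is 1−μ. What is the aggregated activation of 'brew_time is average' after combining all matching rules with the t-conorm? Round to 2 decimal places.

0.71

R1: low=0.40, medium=0.13; AND[min(a, b)] → w = 0.13
R2: coarse=0.71, strong=0.28; OR[max(a, b)] → w = 0.71
R3: low=0.40, coarse=0.71, regular=0.47; AND[min(a, b)] → w = 0.40
R4: low=0.40, medium=0.13; OR[max(a, b)] → w = 0.40
R5: ideal=0.57, coarse=0.71, strong=0.28; AND[min(a, b)] → w = 0.28
Rules with consequent 'average': {R1, R2} → strengths 0.13, 0.71
Aggregate via t-conorm [max(a, b)]: 0.71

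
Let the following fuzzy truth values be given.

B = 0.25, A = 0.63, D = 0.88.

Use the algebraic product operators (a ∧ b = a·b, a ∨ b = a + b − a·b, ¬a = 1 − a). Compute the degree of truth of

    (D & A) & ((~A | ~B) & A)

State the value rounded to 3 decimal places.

0.294

D & A = a·b on (0.8800, 0.6300) = 0.5544
~A = 1 − 0.6300 = 0.3700
~B = 1 − 0.2500 = 0.7500
~A | ~B = a + b − a·b on (0.3700, 0.7500) = 0.8425
(~A | ~B) & A = a·b on (0.8425, 0.6300) = 0.5308
(D & A) & ((~A | ~B) & A) = a·b on (0.5544, 0.5308) = 0.2943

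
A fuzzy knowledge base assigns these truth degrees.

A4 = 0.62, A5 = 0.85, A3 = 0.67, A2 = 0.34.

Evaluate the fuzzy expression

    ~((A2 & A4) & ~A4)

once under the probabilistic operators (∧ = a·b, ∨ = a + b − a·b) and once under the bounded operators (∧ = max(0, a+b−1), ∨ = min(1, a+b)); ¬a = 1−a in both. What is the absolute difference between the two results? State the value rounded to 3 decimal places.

0.080

Under probabilistic:
  A2 & A4 = a·b on (0.3400, 0.6200) = 0.2108
  ~A4 = 1 − 0.6200 = 0.3800
  (A2 & A4) & ~A4 = a·b on (0.2108, 0.3800) = 0.0801
  ~((A2 & A4) & ~A4) = 1 − 0.0801 = 0.9199
  → value = 0.9199
Under bounded:
  A2 & A4 = max(0, a+b−1) on (0.34, 0.62) = 0.00
  ~A4 = 1 − 0.62 = 0.38
  (A2 & A4) & ~A4 = max(0, a+b−1) on (0.00, 0.38) = 0.00
  ~((A2 & A4) & ~A4) = 1 − 0.00 = 1.00
  → value = 1.0000
|0.9199 − 1.0000| = 0.080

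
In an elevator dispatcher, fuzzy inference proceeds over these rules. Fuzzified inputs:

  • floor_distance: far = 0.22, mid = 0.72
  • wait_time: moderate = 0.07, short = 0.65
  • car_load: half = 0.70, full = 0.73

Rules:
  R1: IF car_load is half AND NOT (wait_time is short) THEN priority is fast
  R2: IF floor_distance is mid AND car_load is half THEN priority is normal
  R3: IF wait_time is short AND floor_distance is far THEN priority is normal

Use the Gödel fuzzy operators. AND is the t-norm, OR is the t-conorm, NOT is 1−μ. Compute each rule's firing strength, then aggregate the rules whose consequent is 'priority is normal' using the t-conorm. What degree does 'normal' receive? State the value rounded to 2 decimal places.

0.70

R1: half=0.70, ¬short=1−0.65=0.35; AND[min(a, b)] → w = 0.35
R2: mid=0.72, half=0.70; AND[min(a, b)] → w = 0.70
R3: short=0.65, far=0.22; AND[min(a, b)] → w = 0.22
Rules with consequent 'normal': {R2, R3} → strengths 0.70, 0.22
Aggregate via t-conorm [max(a, b)]: 0.70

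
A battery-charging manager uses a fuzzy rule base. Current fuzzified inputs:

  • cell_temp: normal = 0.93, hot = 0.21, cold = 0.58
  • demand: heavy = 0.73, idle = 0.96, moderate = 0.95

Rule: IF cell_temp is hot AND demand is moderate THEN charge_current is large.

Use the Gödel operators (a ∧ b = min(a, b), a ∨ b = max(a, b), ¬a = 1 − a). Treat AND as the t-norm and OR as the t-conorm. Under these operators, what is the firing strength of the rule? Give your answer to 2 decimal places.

0.21

firing strength: hot=0.21, moderate=0.95; AND[min(a, b)] → w = 0.21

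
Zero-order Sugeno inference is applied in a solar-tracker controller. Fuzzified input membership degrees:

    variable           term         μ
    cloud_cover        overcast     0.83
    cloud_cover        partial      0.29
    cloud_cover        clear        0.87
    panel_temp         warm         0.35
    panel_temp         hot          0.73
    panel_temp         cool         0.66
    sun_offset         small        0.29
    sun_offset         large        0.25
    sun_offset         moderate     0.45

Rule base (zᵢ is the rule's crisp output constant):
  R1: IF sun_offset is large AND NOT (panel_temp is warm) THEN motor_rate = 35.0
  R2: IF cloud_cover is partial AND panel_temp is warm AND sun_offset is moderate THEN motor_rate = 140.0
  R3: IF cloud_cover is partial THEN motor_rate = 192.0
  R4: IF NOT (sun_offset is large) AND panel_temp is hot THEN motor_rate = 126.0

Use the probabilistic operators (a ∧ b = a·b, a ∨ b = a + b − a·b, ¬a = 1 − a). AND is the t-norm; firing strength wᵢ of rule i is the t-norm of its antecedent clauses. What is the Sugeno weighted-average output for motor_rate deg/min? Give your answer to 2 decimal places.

130.77

R1 (z=35.0): large=0.25, ¬warm=1−0.35=0.65; AND[a·b] → w = 0.1625
R2 (z=140.0): partial=0.29, warm=0.35, moderate=0.45; AND[a·b] → w = 0.0457
R3 (z=192.0): partial=0.29 → w = 0.2900
R4 (z=126.0): ¬large=1−0.25=0.75, hot=0.73; AND[a·b] → w = 0.5475
Weighted average = (0.1625·35.0 + 0.0457·140.0 + 0.2900·192.0 + 0.5475·126.0) / (0.1625 + 0.0457 + 0.2900 + 0.5475)
  = 136.7470 / 1.0457 = 130.77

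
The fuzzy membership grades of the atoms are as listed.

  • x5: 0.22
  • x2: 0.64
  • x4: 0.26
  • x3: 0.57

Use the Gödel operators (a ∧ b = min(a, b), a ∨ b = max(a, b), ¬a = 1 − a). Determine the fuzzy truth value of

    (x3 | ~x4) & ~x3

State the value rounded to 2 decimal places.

0.43

~x4 = 1 − 0.26 = 0.74
x3 | ~x4 = max(a, b) on (0.57, 0.74) = 0.74
~x3 = 1 − 0.57 = 0.43
(x3 | ~x4) & ~x3 = min(a, b) on (0.74, 0.43) = 0.43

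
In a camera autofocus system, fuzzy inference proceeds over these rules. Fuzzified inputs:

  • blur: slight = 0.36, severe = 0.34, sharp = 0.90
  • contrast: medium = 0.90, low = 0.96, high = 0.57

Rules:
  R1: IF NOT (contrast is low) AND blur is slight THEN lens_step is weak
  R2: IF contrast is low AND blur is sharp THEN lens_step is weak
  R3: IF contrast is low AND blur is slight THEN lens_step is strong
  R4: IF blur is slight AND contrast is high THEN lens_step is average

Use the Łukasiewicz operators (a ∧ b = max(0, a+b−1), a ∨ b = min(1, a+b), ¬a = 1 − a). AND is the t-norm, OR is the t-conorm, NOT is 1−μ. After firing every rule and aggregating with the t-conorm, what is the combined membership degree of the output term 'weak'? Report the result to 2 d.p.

0.86

R1: ¬low=1−0.96=0.04, slight=0.36; AND[max(0, a+b−1)] → w = 0.00
R2: low=0.96, sharp=0.90; AND[max(0, a+b−1)] → w = 0.86
R3: low=0.96, slight=0.36; AND[max(0, a+b−1)] → w = 0.32
R4: slight=0.36, high=0.57; AND[max(0, a+b−1)] → w = 0.00
Rules with consequent 'weak': {R1, R2} → strengths 0.00, 0.86
Aggregate via t-conorm [min(1, a+b)]: 0.86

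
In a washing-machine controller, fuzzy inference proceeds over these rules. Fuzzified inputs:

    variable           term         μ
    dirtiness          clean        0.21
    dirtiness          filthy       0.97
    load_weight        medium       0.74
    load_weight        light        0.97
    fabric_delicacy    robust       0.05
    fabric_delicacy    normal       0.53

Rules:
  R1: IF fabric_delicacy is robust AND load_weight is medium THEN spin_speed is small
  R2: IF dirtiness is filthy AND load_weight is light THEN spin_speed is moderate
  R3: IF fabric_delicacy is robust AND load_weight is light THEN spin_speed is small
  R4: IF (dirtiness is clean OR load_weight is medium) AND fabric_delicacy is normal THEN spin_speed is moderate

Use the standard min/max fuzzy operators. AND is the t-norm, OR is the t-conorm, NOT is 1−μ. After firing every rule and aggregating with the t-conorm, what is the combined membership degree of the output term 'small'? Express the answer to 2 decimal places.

R1: robust=0.05, medium=0.74; AND[min(a, b)] → w = 0.05
R2: filthy=0.97, light=0.97; AND[min(a, b)] → w = 0.97
R3: robust=0.05, light=0.97; AND[min(a, b)] → w = 0.05
R4: (clean=0.21 OR medium=0.74) = 0.74; AND[min(a, b)] with normal=0.53 → w = 0.53
Rules with consequent 'small': {R1, R3} → strengths 0.05, 0.05
Aggregate via t-conorm [max(a, b)]: 0.05

0.05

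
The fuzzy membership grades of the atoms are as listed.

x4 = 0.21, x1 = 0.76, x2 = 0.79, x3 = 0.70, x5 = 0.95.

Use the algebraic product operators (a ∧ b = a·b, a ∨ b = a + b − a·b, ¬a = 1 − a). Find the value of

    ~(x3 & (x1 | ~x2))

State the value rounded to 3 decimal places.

~x2 = 1 − 0.7900 = 0.2100
x1 | ~x2 = a + b − a·b on (0.7600, 0.2100) = 0.8104
x3 & (x1 | ~x2) = a·b on (0.7000, 0.8104) = 0.5673
~(x3 & (x1 | ~x2)) = 1 − 0.5673 = 0.4327

0.433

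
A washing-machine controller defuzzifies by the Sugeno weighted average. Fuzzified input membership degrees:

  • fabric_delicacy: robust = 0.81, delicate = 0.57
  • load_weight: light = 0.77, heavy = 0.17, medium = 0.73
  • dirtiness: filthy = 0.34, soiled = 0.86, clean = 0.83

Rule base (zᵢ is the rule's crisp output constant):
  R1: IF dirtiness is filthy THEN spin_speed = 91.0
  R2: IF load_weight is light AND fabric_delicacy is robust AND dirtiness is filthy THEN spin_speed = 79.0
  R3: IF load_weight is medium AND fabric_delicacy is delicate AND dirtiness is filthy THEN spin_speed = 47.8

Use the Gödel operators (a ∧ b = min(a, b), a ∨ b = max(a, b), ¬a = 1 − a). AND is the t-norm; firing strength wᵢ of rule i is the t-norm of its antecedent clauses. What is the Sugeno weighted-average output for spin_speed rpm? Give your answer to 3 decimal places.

R1 (z=91.0): filthy=0.34 → w = 0.34
R2 (z=79.0): light=0.77, robust=0.81, filthy=0.34; AND[min(a, b)] → w = 0.34
R3 (z=47.8): medium=0.73, delicate=0.57, filthy=0.34; AND[min(a, b)] → w = 0.34
Weighted average = (0.34·91.0 + 0.34·79.0 + 0.34·47.8) / (0.34 + 0.34 + 0.34)
  = 74.0520 / 1.0200 = 72.600

72.600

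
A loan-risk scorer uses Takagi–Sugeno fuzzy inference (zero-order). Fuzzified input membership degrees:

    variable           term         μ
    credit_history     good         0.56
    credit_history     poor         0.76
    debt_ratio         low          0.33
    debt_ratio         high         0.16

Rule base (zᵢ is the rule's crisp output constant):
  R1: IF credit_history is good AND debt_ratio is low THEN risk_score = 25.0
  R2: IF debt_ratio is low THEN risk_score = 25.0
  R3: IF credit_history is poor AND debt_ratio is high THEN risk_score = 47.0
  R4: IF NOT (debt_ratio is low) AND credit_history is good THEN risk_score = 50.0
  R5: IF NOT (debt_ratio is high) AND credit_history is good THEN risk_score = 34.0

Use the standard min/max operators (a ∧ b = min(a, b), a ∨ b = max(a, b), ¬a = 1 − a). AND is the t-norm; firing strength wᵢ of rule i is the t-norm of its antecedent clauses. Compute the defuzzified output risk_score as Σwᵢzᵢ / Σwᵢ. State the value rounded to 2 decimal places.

36.63

R1 (z=25.0): good=0.56, low=0.33; AND[min(a, b)] → w = 0.33
R2 (z=25.0): low=0.33 → w = 0.33
R3 (z=47.0): poor=0.76, high=0.16; AND[min(a, b)] → w = 0.16
R4 (z=50.0): ¬low=1−0.33=0.67, good=0.56; AND[min(a, b)] → w = 0.56
R5 (z=34.0): ¬high=1−0.16=0.84, good=0.56; AND[min(a, b)] → w = 0.56
Weighted average = (0.33·25.0 + 0.33·25.0 + 0.16·47.0 + 0.56·50.0 + 0.56·34.0) / (0.33 + 0.33 + 0.16 + 0.56 + 0.56)
  = 71.0600 / 1.9400 = 36.63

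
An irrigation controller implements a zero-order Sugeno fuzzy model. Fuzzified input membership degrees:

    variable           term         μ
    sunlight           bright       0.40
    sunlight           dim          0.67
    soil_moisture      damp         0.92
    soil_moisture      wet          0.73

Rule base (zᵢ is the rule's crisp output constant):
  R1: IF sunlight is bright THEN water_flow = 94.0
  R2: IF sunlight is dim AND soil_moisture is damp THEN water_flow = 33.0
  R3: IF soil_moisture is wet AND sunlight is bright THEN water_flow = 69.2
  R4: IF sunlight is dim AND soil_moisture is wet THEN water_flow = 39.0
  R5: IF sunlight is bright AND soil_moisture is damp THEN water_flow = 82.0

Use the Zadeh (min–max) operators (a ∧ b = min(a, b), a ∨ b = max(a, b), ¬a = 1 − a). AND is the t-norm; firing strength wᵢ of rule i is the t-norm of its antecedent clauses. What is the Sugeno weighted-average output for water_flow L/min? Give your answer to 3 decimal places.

R1 (z=94.0): bright=0.40 → w = 0.40
R2 (z=33.0): dim=0.67, damp=0.92; AND[min(a, b)] → w = 0.67
R3 (z=69.2): wet=0.73, bright=0.40; AND[min(a, b)] → w = 0.40
R4 (z=39.0): dim=0.67, wet=0.73; AND[min(a, b)] → w = 0.67
R5 (z=82.0): bright=0.40, damp=0.92; AND[min(a, b)] → w = 0.40
Weighted average = (0.40·94.0 + 0.67·33.0 + 0.40·69.2 + 0.67·39.0 + 0.40·82.0) / (0.40 + 0.67 + 0.40 + 0.67 + 0.40)
  = 146.3200 / 2.5400 = 57.606

57.606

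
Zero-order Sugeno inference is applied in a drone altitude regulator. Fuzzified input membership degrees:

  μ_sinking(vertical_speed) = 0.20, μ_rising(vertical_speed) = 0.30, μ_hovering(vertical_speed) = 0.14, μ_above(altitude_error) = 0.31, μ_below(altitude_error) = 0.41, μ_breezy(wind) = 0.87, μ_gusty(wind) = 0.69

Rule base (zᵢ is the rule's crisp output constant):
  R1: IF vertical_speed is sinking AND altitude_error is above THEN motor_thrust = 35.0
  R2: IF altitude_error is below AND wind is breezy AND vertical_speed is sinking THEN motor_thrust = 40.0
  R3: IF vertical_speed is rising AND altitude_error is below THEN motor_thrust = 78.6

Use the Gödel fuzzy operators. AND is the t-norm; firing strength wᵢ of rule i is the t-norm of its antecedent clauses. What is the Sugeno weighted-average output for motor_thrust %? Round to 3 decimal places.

R1 (z=35.0): sinking=0.20, above=0.31; AND[min(a, b)] → w = 0.20
R2 (z=40.0): below=0.41, breezy=0.87, sinking=0.20; AND[min(a, b)] → w = 0.20
R3 (z=78.6): rising=0.30, below=0.41; AND[min(a, b)] → w = 0.30
Weighted average = (0.20·35.0 + 0.20·40.0 + 0.30·78.6) / (0.20 + 0.20 + 0.30)
  = 38.5800 / 0.7000 = 55.114

55.114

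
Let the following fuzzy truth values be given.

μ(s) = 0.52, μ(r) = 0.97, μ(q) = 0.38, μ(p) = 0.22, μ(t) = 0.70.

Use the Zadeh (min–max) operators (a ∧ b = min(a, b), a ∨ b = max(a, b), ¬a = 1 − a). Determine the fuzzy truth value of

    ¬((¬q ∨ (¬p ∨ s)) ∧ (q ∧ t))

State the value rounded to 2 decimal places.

¬q = 1 − 0.38 = 0.62
¬p = 1 − 0.22 = 0.78
¬p ∨ s = max(a, b) on (0.78, 0.52) = 0.78
¬q ∨ (¬p ∨ s) = max(a, b) on (0.62, 0.78) = 0.78
q ∧ t = min(a, b) on (0.38, 0.70) = 0.38
(¬q ∨ (¬p ∨ s)) ∧ (q ∧ t) = min(a, b) on (0.78, 0.38) = 0.38
¬((¬q ∨ (¬p ∨ s)) ∧ (q ∧ t)) = 1 − 0.38 = 0.62

0.62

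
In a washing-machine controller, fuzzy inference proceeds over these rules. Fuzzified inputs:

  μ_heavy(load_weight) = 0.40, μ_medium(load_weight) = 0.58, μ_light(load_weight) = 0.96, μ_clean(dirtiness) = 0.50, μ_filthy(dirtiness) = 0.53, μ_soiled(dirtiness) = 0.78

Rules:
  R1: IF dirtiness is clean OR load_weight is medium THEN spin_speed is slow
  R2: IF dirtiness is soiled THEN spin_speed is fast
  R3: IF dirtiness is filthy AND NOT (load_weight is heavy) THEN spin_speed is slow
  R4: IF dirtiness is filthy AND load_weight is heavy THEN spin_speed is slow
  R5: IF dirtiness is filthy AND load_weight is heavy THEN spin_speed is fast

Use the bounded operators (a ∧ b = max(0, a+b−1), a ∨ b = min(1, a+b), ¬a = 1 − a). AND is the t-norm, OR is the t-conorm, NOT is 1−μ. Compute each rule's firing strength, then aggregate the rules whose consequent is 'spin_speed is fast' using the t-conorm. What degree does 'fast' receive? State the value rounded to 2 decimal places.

R1: clean=0.50, medium=0.58; OR[min(1, a+b)] → w = 1.00
R2: soiled=0.78 → w = 0.78
R3: filthy=0.53, ¬heavy=1−0.40=0.60; AND[max(0, a+b−1)] → w = 0.13
R4: filthy=0.53, heavy=0.40; AND[max(0, a+b−1)] → w = 0.00
R5: filthy=0.53, heavy=0.40; AND[max(0, a+b−1)] → w = 0.00
Rules with consequent 'fast': {R2, R5} → strengths 0.78, 0.00
Aggregate via t-conorm [min(1, a+b)]: 0.78

0.78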